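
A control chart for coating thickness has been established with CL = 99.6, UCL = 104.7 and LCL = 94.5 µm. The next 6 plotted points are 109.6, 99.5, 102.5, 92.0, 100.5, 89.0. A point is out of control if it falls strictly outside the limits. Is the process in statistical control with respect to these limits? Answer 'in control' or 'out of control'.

Compare each point to [94.5, 104.7]: sample 1 = 109.6 > UCL; sample 4 = 92.0 < LCL; sample 6 = 89.0 < LCL.

out of control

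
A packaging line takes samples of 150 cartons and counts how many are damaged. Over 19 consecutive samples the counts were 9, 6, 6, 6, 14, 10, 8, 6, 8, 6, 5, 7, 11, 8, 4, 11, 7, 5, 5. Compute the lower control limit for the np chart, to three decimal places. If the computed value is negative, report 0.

0.000

p̄ = Σdᵢ / (k·n) = 142 / (19 × 150) = 0.04982
LCL = np̄ − 3·√(np̄(1−p̄)) = 7.4737 − 3 × 2.6648 = -0.5208 → 0 (negative, so LCL = 0)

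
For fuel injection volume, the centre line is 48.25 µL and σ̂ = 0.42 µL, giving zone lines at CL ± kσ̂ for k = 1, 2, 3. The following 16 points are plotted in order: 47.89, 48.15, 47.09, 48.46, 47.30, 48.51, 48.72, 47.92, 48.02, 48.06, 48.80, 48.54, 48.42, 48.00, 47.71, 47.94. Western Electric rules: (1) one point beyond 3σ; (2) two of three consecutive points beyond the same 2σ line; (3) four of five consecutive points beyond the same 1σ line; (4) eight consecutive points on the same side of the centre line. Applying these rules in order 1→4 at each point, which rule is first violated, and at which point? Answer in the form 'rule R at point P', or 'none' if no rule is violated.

Zone of each point (C = within 1σ̂, B = 1σ̂–2σ̂, A = 2σ̂–3σ̂, * = beyond 3σ̂; sign = side of CL): 1:-C, 2:-C, 3:-A, 4:+C, 5:-A, 6:+C, 7:+B, 8:-C, 9:-C, 10:-C, 11:+B, 12:+C, 13:+C, 14:-C, 15:-B, 16:-C
Rule 2 (two of three consecutive points beyond the same 2σ limit) is satisfied at point 5.

rule 2 at point 5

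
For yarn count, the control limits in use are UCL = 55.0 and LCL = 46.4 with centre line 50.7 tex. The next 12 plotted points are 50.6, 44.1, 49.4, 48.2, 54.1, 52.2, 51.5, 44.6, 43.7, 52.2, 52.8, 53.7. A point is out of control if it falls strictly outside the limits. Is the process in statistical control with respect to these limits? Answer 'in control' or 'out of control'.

out of control

Compare each point to [46.4, 55.0]: sample 2 = 44.1 < LCL; sample 8 = 44.6 < LCL; sample 9 = 43.7 < LCL.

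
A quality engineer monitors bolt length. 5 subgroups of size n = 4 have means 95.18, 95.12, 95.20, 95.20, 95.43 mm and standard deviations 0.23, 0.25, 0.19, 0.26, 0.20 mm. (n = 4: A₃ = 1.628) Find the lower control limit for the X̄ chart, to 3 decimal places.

X̄̄ = (95.18 + 95.12 + 95.20 + 95.20 + 95.43) / 5 = 95.2260
s̄ = (0.23 + 0.25 + 0.19 + 0.26 + 0.20) / 5 = 0.2260
LCL = X̄̄ − A₃·s̄ = 95.2260 − 1.628 × 0.2260 = 94.8581

94.858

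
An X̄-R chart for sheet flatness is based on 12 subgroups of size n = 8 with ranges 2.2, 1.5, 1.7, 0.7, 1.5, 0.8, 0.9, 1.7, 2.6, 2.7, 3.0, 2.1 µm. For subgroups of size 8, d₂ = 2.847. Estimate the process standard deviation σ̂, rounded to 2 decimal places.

0.63

R̄ = (2.2 + 1.5 + 1.7 + 0.7 + 1.5 + 0.8 + 0.9 + 1.7 + 2.6 + 2.7 + 3.0 + 2.1) / 12 = 1.7833
σ̂ = R̄ / d₂ = 1.7833 / 2.847 = 0.6264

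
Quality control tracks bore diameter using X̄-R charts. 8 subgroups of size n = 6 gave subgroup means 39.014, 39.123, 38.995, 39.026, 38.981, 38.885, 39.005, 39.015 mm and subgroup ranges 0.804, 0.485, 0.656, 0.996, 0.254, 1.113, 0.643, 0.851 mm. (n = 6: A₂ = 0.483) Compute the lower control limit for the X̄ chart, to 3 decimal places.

X̄̄ = (39.014 + 39.123 + 38.995 + 39.026 + 38.981 + 38.885 + 39.005 + 39.015) / 8 = 312.0440 / 8 = 39.0055
R̄ = (0.804 + 0.485 + 0.656 + 0.996 + 0.254 + 1.113 + 0.643 + 0.851) / 8 = 5.8020 / 8 = 0.7252
LCL = X̄̄ − A₂·R̄ = 39.0055 − 0.483 × 0.7252 = 38.6552

38.655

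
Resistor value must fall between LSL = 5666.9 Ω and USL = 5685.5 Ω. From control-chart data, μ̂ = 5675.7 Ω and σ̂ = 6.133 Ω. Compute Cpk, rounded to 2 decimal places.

0.48

Cpu = (USL − μ̂) / (3σ̂) = (5685.5 − 5675.7) / (3 × 6.133) = 0.5326; Cpl = (μ̂ − LSL) / (3σ̂) = (5675.7 − 5666.9) / (3 × 6.133) = 0.4783; Cpk = min(Cpu, Cpl) = 0.4783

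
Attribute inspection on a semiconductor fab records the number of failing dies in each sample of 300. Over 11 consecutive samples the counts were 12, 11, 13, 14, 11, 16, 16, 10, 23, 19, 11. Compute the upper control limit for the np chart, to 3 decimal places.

p̄ = Σdᵢ / (k·n) = 156 / (11 × 300) = 0.04727
UCL = np̄ + 3·√(np̄(1−p̄)) = 14.1818 + 3 × √(14.1818×0.95273) = 14.1818 + 3 × 3.6758 = 25.2092

25.209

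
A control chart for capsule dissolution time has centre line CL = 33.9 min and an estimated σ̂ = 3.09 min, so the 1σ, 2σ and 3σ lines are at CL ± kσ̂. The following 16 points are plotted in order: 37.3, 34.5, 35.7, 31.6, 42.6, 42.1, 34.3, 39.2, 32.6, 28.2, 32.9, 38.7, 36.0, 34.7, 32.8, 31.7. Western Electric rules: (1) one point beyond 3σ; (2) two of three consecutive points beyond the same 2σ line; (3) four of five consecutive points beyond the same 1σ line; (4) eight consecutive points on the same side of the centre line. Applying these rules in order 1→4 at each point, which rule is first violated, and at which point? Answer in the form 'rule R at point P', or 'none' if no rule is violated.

rule 2 at point 6

Zone of each point (C = within 1σ̂, B = 1σ̂–2σ̂, A = 2σ̂–3σ̂, * = beyond 3σ̂; sign = side of CL): 1:+B, 2:+C, 3:+C, 4:-C, 5:+A, 6:+A, 7:+C, 8:+B, 9:-C, 10:-B, 11:-C, 12:+B, 13:+C, 14:+C, 15:-C, 16:-C
Rule 2 (two of three consecutive points beyond the same 2σ limit) is satisfied at point 6.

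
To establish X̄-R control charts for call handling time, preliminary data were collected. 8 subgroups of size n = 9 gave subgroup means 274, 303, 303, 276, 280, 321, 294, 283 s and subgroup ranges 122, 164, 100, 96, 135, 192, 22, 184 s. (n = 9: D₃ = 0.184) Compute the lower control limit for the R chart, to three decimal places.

R̄ = (122 + 164 + 100 + 96 + 135 + 192 + 22 + 184) / 8 = 1015.0000 / 8 = 126.8750
LCL_R = D₃·R̄ = 0.184 × 126.8750 = 23.3450

23.345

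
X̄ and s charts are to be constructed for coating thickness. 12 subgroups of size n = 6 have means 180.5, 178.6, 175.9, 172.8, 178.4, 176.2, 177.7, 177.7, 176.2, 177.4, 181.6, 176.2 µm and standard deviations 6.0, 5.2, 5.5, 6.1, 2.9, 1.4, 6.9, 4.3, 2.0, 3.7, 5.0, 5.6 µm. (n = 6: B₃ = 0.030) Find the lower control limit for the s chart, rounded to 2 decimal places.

s̄ = (6.0 + 5.2 + 5.5 + 6.1 + 2.9 + 1.4 + 6.9 + 4.3 + 2.0 + 3.7 + 5.0 + 5.6) / 12 = 4.5500
LCL_s = B₃·s̄ = 0.030 × 4.5500 = 0.1365

0.14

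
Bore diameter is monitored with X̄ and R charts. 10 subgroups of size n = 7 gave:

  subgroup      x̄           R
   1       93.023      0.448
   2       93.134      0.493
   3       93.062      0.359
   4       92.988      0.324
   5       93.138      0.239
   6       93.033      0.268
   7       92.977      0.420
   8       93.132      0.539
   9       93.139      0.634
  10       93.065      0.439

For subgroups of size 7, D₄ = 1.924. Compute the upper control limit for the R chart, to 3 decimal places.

R̄ = (0.448 + 0.493 + 0.359 + 0.324 + 0.239 + 0.268 + 0.420 + 0.539 + 0.634 + 0.439) / 10 = 4.1630 / 10 = 0.4163
UCL_R = D₄·R̄ = 1.924 × 0.4163 = 0.8010

0.801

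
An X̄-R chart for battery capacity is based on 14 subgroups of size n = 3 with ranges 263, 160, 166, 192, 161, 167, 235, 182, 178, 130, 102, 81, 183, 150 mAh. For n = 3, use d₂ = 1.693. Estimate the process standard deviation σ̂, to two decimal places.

R̄ = (263 + 160 + 166 + 192 + 161 + 167 + 235 + 182 + 178 + 130 + 102 + 81 + 183 + 150) / 14 = 167.8571
σ̂ = R̄ / d₂ = 167.8571 / 1.693 = 99.1478

99.15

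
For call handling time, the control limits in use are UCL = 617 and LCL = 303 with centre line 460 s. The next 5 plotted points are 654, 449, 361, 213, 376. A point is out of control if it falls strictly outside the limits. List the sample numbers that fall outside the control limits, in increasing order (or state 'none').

1, 4

Compare each point to [303, 617]: sample 1 = 654 > UCL; sample 4 = 213 < LCL.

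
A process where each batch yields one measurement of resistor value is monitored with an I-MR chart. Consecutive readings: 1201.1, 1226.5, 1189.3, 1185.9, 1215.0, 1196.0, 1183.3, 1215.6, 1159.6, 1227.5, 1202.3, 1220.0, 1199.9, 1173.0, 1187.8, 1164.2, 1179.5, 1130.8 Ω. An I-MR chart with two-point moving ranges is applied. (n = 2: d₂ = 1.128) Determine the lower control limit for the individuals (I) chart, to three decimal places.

X̄ = (1201.1 + 1226.5 + 1189.3 + 1185.9 + 1215.0 + 1196.0 + 1183.3 + 1215.6 + 1159.6 + 1227.5 + 1202.3 + 1220.0 + 1199.9 + 1173.0 + 1187.8 + 1164.2 + 1179.5 + 1130.8) / 18 = 1192.0722
Moving ranges: 25.4, 37.2, 3.4, 29.1, 19.0, 12.7, 32.3, 56.0, 67.9, 25.2, 17.7, 20.1, 26.9, 14.8, 23.6, 15.3, 48.7; M̄R̄ = 475.3000 / 17 = 27.9588
LCL = X̄ − 3·M̄R̄/d₂ = 1192.0722 − 3 × 27.9588 / 1.128 = 1117.7136

1117.714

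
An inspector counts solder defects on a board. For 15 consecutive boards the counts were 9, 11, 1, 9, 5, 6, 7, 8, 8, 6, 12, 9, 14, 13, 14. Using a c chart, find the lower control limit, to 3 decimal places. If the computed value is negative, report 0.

c̄ = (9 + 11 + 1 + 9 + 5 + 6 + 7 + 8 + 8 + 6 + 12 + 9 + 14 + 13 + 14) / 15 = 132 / 15 = 8.8000
LCL = c̄ − 3√c̄ = 8.8000 − 3 × 2.9665 = -0.0994 → 0 (cannot be negative)

0.000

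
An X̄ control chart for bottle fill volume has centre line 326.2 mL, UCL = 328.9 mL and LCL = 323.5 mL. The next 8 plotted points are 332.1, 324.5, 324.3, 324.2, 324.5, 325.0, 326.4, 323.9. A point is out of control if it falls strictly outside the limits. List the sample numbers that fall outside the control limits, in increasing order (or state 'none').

1

Compare each point to [323.5, 328.9]: sample 1 = 332.1 > UCL.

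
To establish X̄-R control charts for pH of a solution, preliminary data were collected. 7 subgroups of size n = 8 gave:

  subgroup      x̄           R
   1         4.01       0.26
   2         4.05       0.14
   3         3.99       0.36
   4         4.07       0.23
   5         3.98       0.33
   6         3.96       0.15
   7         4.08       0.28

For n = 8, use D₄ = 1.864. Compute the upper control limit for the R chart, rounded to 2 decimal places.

R̄ = (0.26 + 0.14 + 0.36 + 0.23 + 0.33 + 0.15 + 0.28) / 7 = 1.7500 / 7 = 0.2500
UCL_R = D₄·R̄ = 1.864 × 0.2500 = 0.4660

0.47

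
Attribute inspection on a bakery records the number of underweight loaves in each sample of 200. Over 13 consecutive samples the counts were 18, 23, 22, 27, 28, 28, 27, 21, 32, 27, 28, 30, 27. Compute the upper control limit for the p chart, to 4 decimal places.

p̄ = Σdᵢ / (k·n) = 338 / (13 × 200) = 0.13000
UCL = p̄ + 3·√(p̄(1−p̄)/n) = 0.13000 + 3 × √(0.13000×0.87000/200) = 0.13000 + 3 × 0.02378 = 0.20134

0.2013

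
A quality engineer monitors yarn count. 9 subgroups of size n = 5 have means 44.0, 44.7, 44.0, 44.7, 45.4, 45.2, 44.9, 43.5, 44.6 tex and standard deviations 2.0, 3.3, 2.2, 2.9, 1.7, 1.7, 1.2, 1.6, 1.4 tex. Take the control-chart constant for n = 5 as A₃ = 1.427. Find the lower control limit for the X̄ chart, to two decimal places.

41.70

X̄̄ = (44.0 + 44.7 + 44.0 + 44.7 + 45.4 + 45.2 + 44.9 + 43.5 + 44.6) / 9 = 44.5556
s̄ = (2.0 + 3.3 + 2.2 + 2.9 + 1.7 + 1.7 + 1.2 + 1.6 + 1.4) / 9 = 2.0000
LCL = X̄̄ − A₃·s̄ = 44.5556 − 1.427 × 2.0000 = 41.7016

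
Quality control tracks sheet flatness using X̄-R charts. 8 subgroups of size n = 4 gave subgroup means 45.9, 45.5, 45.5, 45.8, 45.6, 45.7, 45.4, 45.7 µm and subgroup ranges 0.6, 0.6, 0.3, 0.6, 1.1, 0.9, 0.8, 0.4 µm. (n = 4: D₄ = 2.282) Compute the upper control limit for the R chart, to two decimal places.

1.51

R̄ = (0.6 + 0.6 + 0.3 + 0.6 + 1.1 + 0.9 + 0.8 + 0.4) / 8 = 5.3000 / 8 = 0.6625
UCL_R = D₄·R̄ = 2.282 × 0.6625 = 1.5118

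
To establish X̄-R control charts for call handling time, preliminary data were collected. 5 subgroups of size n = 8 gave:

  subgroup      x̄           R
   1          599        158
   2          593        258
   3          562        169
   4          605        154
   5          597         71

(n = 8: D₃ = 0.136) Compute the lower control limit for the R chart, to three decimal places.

22.032

R̄ = (158 + 258 + 169 + 154 + 71) / 5 = 810.0000 / 5 = 162.0000
LCL_R = D₃·R̄ = 0.136 × 162.0000 = 22.0320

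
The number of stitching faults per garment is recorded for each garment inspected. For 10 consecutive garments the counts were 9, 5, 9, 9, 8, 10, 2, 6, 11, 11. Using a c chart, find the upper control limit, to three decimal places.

c̄ = (9 + 5 + 9 + 9 + 8 + 10 + 2 + 6 + 11 + 11) / 10 = 80 / 10 = 8.0000
UCL = c̄ + 3√c̄ = 8.0000 + 3 × √8.0000 = 8.0000 + 3 × 2.8284 = 16.4853

16.485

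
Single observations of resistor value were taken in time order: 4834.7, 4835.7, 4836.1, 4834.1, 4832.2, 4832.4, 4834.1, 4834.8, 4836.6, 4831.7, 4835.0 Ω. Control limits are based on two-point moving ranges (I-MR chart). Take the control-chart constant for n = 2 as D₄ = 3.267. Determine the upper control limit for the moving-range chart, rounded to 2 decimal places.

5.85

Moving ranges: 1.0, 0.4, 2.0, 1.9, 0.2, 1.7, 0.7, 1.8, 4.9, 3.3; M̄R̄ = 17.9000 / 10 = 1.7900
UCL_MR = D₄·M̄R̄ = 3.267 × 1.7900 = 5.8479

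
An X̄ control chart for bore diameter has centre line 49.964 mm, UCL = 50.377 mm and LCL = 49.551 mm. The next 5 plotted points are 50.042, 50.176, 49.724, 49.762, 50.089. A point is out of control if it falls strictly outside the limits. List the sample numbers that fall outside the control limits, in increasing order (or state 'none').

All 5 points lie within [49.551, 50.377].

none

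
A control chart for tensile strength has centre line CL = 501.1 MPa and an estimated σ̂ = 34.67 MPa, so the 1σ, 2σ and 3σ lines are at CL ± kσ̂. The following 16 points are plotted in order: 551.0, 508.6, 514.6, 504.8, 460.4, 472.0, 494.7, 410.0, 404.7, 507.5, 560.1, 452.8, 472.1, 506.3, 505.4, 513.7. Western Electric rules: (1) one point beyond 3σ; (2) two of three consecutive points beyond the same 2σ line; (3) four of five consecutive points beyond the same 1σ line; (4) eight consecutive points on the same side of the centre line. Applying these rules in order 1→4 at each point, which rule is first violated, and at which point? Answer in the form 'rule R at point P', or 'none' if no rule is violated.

rule 2 at point 9

Zone of each point (C = within 1σ̂, B = 1σ̂–2σ̂, A = 2σ̂–3σ̂, * = beyond 3σ̂; sign = side of CL): 1:+B, 2:+C, 3:+C, 4:+C, 5:-B, 6:-C, 7:-C, 8:-A, 9:-A, 10:+C, 11:+B, 12:-B, 13:-C, 14:+C, 15:+C, 16:+C
Rule 2 (two of three consecutive points beyond the same 2σ limit) is satisfied at point 9.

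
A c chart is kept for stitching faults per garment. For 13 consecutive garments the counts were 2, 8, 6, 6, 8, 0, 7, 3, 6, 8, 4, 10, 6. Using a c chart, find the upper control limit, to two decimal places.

12.85

c̄ = (2 + 8 + 6 + 6 + 8 + 0 + 7 + 3 + 6 + 8 + 4 + 10 + 6) / 13 = 74 / 13 = 5.6923
UCL = c̄ + 3√c̄ = 5.6923 + 3 × √5.6923 = 5.6923 + 3 × 2.3859 = 12.8499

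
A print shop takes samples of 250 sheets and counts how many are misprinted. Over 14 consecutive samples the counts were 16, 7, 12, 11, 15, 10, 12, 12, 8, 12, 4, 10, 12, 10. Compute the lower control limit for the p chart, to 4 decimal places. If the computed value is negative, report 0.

p̄ = Σdᵢ / (k·n) = 151 / (14 × 250) = 0.04314
LCL = p̄ − 3·√(p̄(1−p̄)/n) = 0.04314 − 3 × 0.01285 = 0.00459

0.0046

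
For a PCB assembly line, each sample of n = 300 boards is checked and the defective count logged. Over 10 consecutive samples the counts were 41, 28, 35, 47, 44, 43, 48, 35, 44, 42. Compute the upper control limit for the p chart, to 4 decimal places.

p̄ = Σdᵢ / (k·n) = 407 / (10 × 300) = 0.13567
UCL = p̄ + 3·√(p̄(1−p̄)/n) = 0.13567 + 3 × √(0.13567×0.86433/300) = 0.13567 + 3 × 0.01977 = 0.19498

0.1950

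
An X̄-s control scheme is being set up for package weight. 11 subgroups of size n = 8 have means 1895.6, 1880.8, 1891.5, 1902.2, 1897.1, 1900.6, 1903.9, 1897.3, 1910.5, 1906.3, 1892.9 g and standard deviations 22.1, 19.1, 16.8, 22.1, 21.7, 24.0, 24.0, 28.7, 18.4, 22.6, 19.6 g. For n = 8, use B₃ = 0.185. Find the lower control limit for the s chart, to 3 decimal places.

s̄ = (22.1 + 19.1 + 16.8 + 22.1 + 21.7 + 24.0 + 24.0 + 28.7 + 18.4 + 22.6 + 19.6) / 11 = 21.7364
LCL_s = B₃·s̄ = 0.185 × 21.7364 = 4.0212

4.021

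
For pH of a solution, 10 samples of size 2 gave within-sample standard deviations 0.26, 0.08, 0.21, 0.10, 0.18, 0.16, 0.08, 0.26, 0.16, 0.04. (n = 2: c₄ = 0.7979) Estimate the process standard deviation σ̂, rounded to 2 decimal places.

s̄ = (0.26 + 0.08 + 0.21 + 0.10 + 0.18 + 0.16 + 0.08 + 0.26 + 0.16 + 0.04) / 10 = 0.1530
σ̂ = s̄ / c₄ = 0.1530 / 0.7979 = 0.1918

0.19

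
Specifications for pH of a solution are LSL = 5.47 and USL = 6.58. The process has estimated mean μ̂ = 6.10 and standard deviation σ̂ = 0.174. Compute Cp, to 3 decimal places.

1.063

Cp = (USL − LSL) / (6σ̂) = (6.58 − 5.47) / (6 × 0.174) = 1.1100 / 1.0440 = 1.0632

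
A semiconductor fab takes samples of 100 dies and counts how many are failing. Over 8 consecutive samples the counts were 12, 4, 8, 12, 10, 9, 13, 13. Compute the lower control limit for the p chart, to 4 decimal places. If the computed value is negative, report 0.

0.0108

p̄ = Σdᵢ / (k·n) = 81 / (8 × 100) = 0.10125
LCL = p̄ − 3·√(p̄(1−p̄)/n) = 0.10125 − 3 × 0.03017 = 0.01075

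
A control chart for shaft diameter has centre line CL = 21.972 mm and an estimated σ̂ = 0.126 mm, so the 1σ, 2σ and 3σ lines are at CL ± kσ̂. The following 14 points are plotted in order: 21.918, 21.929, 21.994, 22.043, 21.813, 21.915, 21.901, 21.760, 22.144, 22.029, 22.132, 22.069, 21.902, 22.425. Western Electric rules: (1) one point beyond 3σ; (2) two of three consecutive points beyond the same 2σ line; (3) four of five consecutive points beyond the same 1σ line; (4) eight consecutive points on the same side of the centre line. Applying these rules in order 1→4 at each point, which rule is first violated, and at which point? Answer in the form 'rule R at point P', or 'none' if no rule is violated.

Zone of each point (C = within 1σ̂, B = 1σ̂–2σ̂, A = 2σ̂–3σ̂, * = beyond 3σ̂; sign = side of CL): 1:-C, 2:-C, 3:+C, 4:+C, 5:-B, 6:-C, 7:-C, 8:-B, 9:+B, 10:+C, 11:+B, 12:+C, 13:-C, 14:+*
Rule 1 (one point beyond the 3σ limits) is satisfied at point 14.

rule 1 at point 14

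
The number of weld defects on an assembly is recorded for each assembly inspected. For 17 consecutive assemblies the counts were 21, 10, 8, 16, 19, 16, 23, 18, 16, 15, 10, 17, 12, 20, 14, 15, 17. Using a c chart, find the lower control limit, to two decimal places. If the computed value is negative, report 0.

3.82

c̄ = (21 + 10 + 8 + 16 + 19 + 16 + 23 + 18 + 16 + 15 + 10 + 17 + 12 + 20 + 14 + 15 + 17) / 17 = 267 / 17 = 15.7059
LCL = c̄ − 3√c̄ = 15.7059 − 3 × 3.9631 = 3.8167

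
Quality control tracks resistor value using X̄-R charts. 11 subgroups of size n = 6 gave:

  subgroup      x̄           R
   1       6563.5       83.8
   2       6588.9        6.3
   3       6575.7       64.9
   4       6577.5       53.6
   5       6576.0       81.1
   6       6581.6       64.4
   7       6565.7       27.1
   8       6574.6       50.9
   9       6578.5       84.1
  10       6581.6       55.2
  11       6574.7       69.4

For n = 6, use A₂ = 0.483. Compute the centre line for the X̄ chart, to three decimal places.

6576.209

X̄̄ = (6563.5 + 6588.9 + 6575.7 + 6577.5 + 6576.0 + 6581.6 + 6565.7 + 6574.6 + 6578.5 + 6581.6 + 6574.7) / 11 = 72338.3000 / 11 = 6576.2091
CL = X̄̄ = 6576.2091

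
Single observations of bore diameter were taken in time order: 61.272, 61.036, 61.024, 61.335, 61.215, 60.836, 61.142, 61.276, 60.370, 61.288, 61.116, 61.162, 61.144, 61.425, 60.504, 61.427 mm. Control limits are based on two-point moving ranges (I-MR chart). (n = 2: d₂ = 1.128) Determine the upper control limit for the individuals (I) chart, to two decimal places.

62.11

X̄ = (61.272 + 61.036 + 61.024 + 61.335 + 61.215 + 60.836 + 61.142 + 61.276 + 60.370 + 61.288 + 61.116 + 61.162 + 61.144 + 61.425 + 60.504 + 61.427) / 16 = 61.0983
Moving ranges: 0.236, 0.012, 0.311, 0.120, 0.379, 0.306, 0.134, 0.906, 0.918, 0.172, 0.046, 0.018, 0.281, 0.921, 0.923; M̄R̄ = 5.6830 / 15 = 0.3789
UCL = X̄ + 3·M̄R̄/d₂ = 61.0983 + 3 × 0.3789 / 1.128 = 62.1059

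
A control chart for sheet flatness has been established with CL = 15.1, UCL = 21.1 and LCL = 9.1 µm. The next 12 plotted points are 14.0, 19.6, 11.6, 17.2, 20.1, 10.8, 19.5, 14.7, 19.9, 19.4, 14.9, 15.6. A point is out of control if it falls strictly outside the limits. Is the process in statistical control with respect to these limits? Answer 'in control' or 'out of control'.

in control

All 12 points lie within [9.1, 21.1].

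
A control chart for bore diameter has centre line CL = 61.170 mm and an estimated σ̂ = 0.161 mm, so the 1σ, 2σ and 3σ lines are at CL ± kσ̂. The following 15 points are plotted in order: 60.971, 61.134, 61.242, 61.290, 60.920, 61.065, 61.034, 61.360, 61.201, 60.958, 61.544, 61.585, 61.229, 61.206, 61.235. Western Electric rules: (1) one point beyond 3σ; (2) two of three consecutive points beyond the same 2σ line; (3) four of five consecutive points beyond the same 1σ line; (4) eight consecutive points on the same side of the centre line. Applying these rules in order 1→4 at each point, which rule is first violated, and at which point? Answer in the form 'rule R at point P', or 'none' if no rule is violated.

Zone of each point (C = within 1σ̂, B = 1σ̂–2σ̂, A = 2σ̂–3σ̂, * = beyond 3σ̂; sign = side of CL): 1:-B, 2:-C, 3:+C, 4:+C, 5:-B, 6:-C, 7:-C, 8:+B, 9:+C, 10:-B, 11:+A, 12:+A, 13:+C, 14:+C, 15:+C
Rule 2 (two of three consecutive points beyond the same 2σ limit) is satisfied at point 12.

rule 2 at point 12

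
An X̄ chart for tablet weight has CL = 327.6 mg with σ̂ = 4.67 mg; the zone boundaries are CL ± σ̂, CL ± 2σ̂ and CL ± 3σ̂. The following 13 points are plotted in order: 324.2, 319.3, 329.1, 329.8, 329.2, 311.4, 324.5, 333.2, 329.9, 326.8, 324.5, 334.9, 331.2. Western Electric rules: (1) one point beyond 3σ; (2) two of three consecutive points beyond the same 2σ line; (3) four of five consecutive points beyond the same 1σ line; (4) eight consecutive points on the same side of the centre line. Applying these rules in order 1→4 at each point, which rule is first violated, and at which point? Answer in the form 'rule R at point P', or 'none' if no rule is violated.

rule 1 at point 6

Zone of each point (C = within 1σ̂, B = 1σ̂–2σ̂, A = 2σ̂–3σ̂, * = beyond 3σ̂; sign = side of CL): 1:-C, 2:-B, 3:+C, 4:+C, 5:+C, 6:-*, 7:-C, 8:+B, 9:+C, 10:-C, 11:-C, 12:+B, 13:+C
Rule 1 (one point beyond the 3σ limits) is satisfied at point 6.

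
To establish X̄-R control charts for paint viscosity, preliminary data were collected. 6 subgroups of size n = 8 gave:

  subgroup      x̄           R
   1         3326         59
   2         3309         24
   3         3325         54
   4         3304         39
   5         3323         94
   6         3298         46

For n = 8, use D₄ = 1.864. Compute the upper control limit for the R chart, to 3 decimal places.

98.171

R̄ = (59 + 24 + 54 + 39 + 94 + 46) / 6 = 316.0000 / 6 = 52.6667
UCL_R = D₄·R̄ = 1.864 × 52.6667 = 98.1707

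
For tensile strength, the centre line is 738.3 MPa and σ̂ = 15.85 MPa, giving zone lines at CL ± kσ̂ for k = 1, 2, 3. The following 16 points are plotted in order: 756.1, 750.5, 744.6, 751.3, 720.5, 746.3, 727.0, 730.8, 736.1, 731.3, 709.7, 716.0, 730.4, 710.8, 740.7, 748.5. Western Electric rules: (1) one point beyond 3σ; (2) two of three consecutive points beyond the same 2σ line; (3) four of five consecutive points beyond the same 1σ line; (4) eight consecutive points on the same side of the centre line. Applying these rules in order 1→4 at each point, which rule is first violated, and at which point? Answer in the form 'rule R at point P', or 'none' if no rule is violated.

rule 4 at point 14

Zone of each point (C = within 1σ̂, B = 1σ̂–2σ̂, A = 2σ̂–3σ̂, * = beyond 3σ̂; sign = side of CL): 1:+B, 2:+C, 3:+C, 4:+C, 5:-B, 6:+C, 7:-C, 8:-C, 9:-C, 10:-C, 11:-B, 12:-B, 13:-C, 14:-B, 15:+C, 16:+C
Rule 4 (eight consecutive points on the same side of the centre line) is satisfied at point 14.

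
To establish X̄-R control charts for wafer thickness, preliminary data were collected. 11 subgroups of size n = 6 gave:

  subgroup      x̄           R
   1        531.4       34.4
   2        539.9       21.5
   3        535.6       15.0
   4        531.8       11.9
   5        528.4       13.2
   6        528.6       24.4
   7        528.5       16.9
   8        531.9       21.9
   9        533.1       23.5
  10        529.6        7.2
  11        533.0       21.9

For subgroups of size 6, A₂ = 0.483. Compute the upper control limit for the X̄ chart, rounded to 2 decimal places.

X̄̄ = (531.4 + 539.9 + 535.6 + 531.8 + 528.4 + 528.6 + 528.5 + 531.9 + 533.1 + 529.6 + 533.0) / 11 = 5851.8000 / 11 = 531.9818
R̄ = (34.4 + 21.5 + 15.0 + 11.9 + 13.2 + 24.4 + 16.9 + 21.9 + 23.5 + 7.2 + 21.9) / 11 = 211.8000 / 11 = 19.2545
UCL = X̄̄ + A₂·R̄ = 531.9818 + 0.483 × 19.2545 = 541.2818

541.28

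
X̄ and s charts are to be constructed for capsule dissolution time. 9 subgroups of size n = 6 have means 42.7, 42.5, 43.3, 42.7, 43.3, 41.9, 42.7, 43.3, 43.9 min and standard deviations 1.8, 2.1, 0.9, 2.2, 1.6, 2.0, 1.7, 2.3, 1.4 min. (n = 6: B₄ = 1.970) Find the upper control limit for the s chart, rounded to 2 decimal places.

s̄ = (1.8 + 2.1 + 0.9 + 2.2 + 1.6 + 2.0 + 1.7 + 2.3 + 1.4) / 9 = 1.7778
UCL_s = B₄·s̄ = 1.970 × 1.7778 = 3.5022

3.50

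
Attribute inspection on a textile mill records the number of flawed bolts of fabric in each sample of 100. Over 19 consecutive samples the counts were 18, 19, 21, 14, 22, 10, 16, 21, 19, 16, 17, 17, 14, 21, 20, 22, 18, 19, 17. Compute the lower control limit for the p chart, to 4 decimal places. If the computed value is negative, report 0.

0.0643

p̄ = Σdᵢ / (k·n) = 341 / (19 × 100) = 0.17947
LCL = p̄ − 3·√(p̄(1−p̄)/n) = 0.17947 − 3 × 0.03837 = 0.06435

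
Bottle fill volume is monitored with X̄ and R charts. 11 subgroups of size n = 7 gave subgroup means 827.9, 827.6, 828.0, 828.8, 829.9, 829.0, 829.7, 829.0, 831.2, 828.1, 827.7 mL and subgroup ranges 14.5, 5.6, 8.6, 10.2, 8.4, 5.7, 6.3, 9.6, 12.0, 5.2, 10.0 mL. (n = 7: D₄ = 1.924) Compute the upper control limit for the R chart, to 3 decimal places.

R̄ = (14.5 + 5.6 + 8.6 + 10.2 + 8.4 + 5.7 + 6.3 + 9.6 + 12.0 + 5.2 + 10.0) / 11 = 96.1000 / 11 = 8.7364
UCL_R = D₄·R̄ = 1.924 × 8.7364 = 16.8088

16.809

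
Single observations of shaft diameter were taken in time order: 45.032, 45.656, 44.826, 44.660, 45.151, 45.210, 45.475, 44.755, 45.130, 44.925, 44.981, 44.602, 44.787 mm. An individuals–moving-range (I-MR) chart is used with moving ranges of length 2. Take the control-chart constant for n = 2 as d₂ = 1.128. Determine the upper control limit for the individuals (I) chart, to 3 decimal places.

45.980

X̄ = (45.032 + 45.656 + 44.826 + 44.660 + 45.151 + 45.210 + 45.475 + 44.755 + 45.130 + 44.925 + 44.981 + 44.602 + 44.787) / 13 = 45.0146
Moving ranges: 0.624, 0.830, 0.166, 0.491, 0.059, 0.265, 0.720, 0.375, 0.205, 0.056, 0.379, 0.185; M̄R̄ = 4.3550 / 12 = 0.3629
UCL = X̄ + 3·M̄R̄/d₂ = 45.0146 + 3 × 0.3629 / 1.128 = 45.9798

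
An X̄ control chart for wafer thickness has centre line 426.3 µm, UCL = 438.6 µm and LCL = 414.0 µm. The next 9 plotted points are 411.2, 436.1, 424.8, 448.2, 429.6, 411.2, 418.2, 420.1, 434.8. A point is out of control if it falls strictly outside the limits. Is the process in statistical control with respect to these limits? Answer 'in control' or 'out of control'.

out of control

Compare each point to [414.0, 438.6]: sample 1 = 411.2 < LCL; sample 4 = 448.2 > UCL; sample 6 = 411.2 < LCL.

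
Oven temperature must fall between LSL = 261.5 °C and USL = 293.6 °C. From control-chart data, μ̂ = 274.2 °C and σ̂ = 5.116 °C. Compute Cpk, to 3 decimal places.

Cpu = (USL − μ̂) / (3σ̂) = (293.6 − 274.2) / (3 × 5.116) = 1.2640; Cpl = (μ̂ − LSL) / (3σ̂) = (274.2 − 261.5) / (3 × 5.116) = 0.8275; Cpk = min(Cpu, Cpl) = 0.8275

0.827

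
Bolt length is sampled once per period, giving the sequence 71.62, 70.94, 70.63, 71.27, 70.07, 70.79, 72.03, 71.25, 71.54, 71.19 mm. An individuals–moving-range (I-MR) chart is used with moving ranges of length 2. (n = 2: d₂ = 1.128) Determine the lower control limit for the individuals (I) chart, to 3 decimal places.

X̄ = (71.62 + 70.94 + 70.63 + 71.27 + 70.07 + 70.79 + 72.03 + 71.25 + 71.54 + 71.19) / 10 = 71.1330
Moving ranges: 0.68, 0.31, 0.64, 1.20, 0.72, 1.24, 0.78, 0.29, 0.35; M̄R̄ = 6.2100 / 9 = 0.6900
LCL = X̄ − 3·M̄R̄/d₂ = 71.1330 − 3 × 0.6900 / 1.128 = 69.2979

69.298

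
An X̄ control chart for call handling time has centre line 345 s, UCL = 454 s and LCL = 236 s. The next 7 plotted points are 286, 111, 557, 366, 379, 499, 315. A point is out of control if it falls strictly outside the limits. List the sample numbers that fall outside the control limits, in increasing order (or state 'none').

Compare each point to [236, 454]: sample 2 = 111 < LCL; sample 3 = 557 > UCL; sample 6 = 499 > UCL.

2, 3, 6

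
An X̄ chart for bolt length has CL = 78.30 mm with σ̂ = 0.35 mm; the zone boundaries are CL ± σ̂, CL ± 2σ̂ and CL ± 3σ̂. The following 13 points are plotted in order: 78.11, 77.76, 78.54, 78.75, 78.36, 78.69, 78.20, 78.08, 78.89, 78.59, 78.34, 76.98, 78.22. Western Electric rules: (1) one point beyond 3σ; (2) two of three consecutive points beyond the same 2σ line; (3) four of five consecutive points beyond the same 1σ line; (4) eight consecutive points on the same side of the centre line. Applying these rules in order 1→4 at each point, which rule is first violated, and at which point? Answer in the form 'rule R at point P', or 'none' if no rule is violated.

rule 1 at point 12

Zone of each point (C = within 1σ̂, B = 1σ̂–2σ̂, A = 2σ̂–3σ̂, * = beyond 3σ̂; sign = side of CL): 1:-C, 2:-B, 3:+C, 4:+B, 5:+C, 6:+B, 7:-C, 8:-C, 9:+B, 10:+C, 11:+C, 12:-*, 13:-C
Rule 1 (one point beyond the 3σ limits) is satisfied at point 12.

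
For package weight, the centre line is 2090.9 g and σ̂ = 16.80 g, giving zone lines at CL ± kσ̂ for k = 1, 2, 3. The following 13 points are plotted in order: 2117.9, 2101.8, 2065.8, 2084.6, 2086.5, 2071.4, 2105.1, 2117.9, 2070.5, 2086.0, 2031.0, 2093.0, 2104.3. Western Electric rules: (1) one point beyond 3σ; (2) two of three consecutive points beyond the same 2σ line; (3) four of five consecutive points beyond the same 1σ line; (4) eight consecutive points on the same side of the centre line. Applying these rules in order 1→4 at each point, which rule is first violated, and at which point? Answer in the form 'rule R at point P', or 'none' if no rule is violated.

rule 1 at point 11

Zone of each point (C = within 1σ̂, B = 1σ̂–2σ̂, A = 2σ̂–3σ̂, * = beyond 3σ̂; sign = side of CL): 1:+B, 2:+C, 3:-B, 4:-C, 5:-C, 6:-B, 7:+C, 8:+B, 9:-B, 10:-C, 11:-*, 12:+C, 13:+C
Rule 1 (one point beyond the 3σ limits) is satisfied at point 11.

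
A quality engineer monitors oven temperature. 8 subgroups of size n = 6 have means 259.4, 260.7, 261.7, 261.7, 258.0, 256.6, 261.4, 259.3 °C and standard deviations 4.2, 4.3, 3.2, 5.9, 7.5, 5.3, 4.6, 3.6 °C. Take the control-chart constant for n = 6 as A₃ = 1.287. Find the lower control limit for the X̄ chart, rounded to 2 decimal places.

253.64

X̄̄ = (259.4 + 260.7 + 261.7 + 261.7 + 258.0 + 256.6 + 261.4 + 259.3) / 8 = 259.8500
s̄ = (4.2 + 4.3 + 3.2 + 5.9 + 7.5 + 5.3 + 4.6 + 3.6) / 8 = 4.8250
LCL = X̄̄ − A₃·s̄ = 259.8500 − 1.287 × 4.8250 = 253.6402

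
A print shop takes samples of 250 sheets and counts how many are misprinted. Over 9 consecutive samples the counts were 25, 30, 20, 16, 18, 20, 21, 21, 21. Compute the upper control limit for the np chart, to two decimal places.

p̄ = Σdᵢ / (k·n) = 192 / (9 × 250) = 0.08533
UCL = np̄ + 3·√(np̄(1−p̄)) = 21.3333 + 3 × √(21.3333×0.91467) = 21.3333 + 3 × 4.4173 = 34.5854

34.59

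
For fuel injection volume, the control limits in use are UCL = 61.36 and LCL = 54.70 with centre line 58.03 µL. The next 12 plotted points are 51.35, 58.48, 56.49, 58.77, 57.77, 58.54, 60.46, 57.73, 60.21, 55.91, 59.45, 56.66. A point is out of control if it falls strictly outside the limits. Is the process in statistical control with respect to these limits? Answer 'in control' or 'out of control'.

Compare each point to [54.70, 61.36]: sample 1 = 51.35 < LCL.

out of control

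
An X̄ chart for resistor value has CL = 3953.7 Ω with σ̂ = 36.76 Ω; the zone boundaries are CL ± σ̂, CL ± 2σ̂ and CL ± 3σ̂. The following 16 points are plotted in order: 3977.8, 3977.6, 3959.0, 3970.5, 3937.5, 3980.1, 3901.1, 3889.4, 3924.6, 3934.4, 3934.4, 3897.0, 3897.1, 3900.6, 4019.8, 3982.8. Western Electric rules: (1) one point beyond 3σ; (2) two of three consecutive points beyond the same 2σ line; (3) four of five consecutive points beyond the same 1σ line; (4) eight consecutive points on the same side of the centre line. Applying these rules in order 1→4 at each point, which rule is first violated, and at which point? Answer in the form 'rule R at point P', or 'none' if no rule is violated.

rule 4 at point 14

Zone of each point (C = within 1σ̂, B = 1σ̂–2σ̂, A = 2σ̂–3σ̂, * = beyond 3σ̂; sign = side of CL): 1:+C, 2:+C, 3:+C, 4:+C, 5:-C, 6:+C, 7:-B, 8:-B, 9:-C, 10:-C, 11:-C, 12:-B, 13:-B, 14:-B, 15:+B, 16:+C
Rule 4 (eight consecutive points on the same side of the centre line) is satisfied at point 14.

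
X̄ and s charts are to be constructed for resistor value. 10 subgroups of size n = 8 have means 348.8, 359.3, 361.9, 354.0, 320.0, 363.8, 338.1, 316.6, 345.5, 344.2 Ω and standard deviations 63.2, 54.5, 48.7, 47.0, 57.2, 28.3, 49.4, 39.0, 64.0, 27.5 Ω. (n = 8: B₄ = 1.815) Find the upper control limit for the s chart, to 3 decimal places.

s̄ = (63.2 + 54.5 + 48.7 + 47.0 + 57.2 + 28.3 + 49.4 + 39.0 + 64.0 + 27.5) / 10 = 47.8800
UCL_s = B₄·s̄ = 1.815 × 47.8800 = 86.9022

86.902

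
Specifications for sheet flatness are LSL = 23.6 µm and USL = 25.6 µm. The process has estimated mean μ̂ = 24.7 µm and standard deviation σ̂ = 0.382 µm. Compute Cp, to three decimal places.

0.873

Cp = (USL − LSL) / (6σ̂) = (25.6 − 23.6) / (6 × 0.382) = 2.0000 / 2.2920 = 0.8726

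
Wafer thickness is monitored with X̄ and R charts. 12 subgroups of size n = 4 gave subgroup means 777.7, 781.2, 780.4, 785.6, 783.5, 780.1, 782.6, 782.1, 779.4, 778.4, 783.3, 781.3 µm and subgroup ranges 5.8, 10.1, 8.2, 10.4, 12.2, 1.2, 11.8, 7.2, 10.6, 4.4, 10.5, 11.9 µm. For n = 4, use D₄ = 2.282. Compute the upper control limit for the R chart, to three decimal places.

R̄ = (5.8 + 10.1 + 8.2 + 10.4 + 12.2 + 1.2 + 11.8 + 7.2 + 10.6 + 4.4 + 10.5 + 11.9) / 12 = 104.3000 / 12 = 8.6917
UCL_R = D₄·R̄ = 2.282 × 8.6917 = 19.8344

19.834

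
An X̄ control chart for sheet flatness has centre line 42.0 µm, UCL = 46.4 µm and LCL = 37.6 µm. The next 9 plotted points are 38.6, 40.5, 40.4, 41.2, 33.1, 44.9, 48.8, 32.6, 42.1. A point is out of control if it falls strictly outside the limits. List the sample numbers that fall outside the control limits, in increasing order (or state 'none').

Compare each point to [37.6, 46.4]: sample 5 = 33.1 < LCL; sample 7 = 48.8 > UCL; sample 8 = 32.6 < LCL.

5, 7, 8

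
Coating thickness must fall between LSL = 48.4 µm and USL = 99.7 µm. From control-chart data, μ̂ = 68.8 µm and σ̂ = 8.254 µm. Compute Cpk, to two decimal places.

0.82

Cpu = (USL − μ̂) / (3σ̂) = (99.7 − 68.8) / (3 × 8.254) = 1.2479; Cpl = (μ̂ − LSL) / (3σ̂) = (68.8 − 48.4) / (3 × 8.254) = 0.8238; Cpk = min(Cpu, Cpl) = 0.8238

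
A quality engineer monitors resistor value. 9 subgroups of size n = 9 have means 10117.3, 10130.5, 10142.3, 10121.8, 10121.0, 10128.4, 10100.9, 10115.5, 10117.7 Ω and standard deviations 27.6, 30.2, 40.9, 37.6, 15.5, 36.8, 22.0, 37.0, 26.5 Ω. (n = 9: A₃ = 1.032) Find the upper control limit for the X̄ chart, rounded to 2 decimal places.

X̄̄ = (10117.3 + 10130.5 + 10142.3 + 10121.8 + 10121.0 + 10128.4 + 10100.9 + 10115.5 + 10117.7) / 9 = 10121.7111
s̄ = (27.6 + 30.2 + 40.9 + 37.6 + 15.5 + 36.8 + 22.0 + 37.0 + 26.5) / 9 = 30.4556
UCL = X̄̄ + A₃·s̄ = 10121.7111 + 1.032 × 30.4556 = 10153.1412

10153.14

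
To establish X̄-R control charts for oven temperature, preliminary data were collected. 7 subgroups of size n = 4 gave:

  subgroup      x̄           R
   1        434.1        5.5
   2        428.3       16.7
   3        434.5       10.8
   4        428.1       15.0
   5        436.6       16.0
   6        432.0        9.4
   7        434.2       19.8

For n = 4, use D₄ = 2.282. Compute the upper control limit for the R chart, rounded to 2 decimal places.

30.38

R̄ = (5.5 + 16.7 + 10.8 + 15.0 + 16.0 + 9.4 + 19.8) / 7 = 93.2000 / 7 = 13.3143
UCL_R = D₄·R̄ = 2.282 × 13.3143 = 30.3832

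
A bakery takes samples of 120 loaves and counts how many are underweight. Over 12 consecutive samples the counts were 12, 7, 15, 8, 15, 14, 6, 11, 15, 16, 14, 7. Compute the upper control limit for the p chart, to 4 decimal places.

p̄ = Σdᵢ / (k·n) = 140 / (12 × 120) = 0.09722
UCL = p̄ + 3·√(p̄(1−p̄)/n) = 0.09722 + 3 × √(0.09722×0.90278/120) = 0.09722 + 3 × 0.02704 = 0.17836

0.1784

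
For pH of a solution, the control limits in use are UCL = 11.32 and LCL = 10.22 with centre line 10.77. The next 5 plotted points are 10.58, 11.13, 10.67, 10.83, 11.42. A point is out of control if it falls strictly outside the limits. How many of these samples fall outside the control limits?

Compare each point to [10.22, 11.32]: sample 5 = 11.42 > UCL.

1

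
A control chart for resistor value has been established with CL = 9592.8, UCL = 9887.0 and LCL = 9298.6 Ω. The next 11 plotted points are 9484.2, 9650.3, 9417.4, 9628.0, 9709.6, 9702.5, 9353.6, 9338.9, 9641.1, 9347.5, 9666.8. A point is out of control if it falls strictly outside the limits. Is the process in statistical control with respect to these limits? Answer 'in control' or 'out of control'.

All 11 points lie within [9298.6, 9887.0].

in control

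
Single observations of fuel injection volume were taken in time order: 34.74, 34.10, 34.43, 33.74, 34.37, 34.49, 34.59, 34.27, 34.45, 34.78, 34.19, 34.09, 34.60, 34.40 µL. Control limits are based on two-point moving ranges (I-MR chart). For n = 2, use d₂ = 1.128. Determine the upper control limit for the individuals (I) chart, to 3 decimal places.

35.344

X̄ = (34.74 + 34.10 + 34.43 + 33.74 + 34.37 + 34.49 + 34.59 + 34.27 + 34.45 + 34.78 + 34.19 + 34.09 + 34.60 + 34.40) / 14 = 34.3743
Moving ranges: 0.64, 0.33, 0.69, 0.63, 0.12, 0.10, 0.32, 0.18, 0.33, 0.59, 0.10, 0.51, 0.20; M̄R̄ = 4.7400 / 13 = 0.3646
UCL = X̄ + 3·M̄R̄/d₂ = 34.3743 + 3 × 0.3646 / 1.128 = 35.3440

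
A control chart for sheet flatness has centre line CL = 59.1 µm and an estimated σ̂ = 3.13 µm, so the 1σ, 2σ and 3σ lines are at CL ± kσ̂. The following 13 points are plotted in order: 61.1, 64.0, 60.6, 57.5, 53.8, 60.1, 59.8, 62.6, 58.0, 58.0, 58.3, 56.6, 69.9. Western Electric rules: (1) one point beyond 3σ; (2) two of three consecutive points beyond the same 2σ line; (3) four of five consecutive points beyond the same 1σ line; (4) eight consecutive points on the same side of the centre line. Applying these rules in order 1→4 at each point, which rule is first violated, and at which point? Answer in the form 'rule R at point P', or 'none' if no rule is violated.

rule 1 at point 13

Zone of each point (C = within 1σ̂, B = 1σ̂–2σ̂, A = 2σ̂–3σ̂, * = beyond 3σ̂; sign = side of CL): 1:+C, 2:+B, 3:+C, 4:-C, 5:-B, 6:+C, 7:+C, 8:+B, 9:-C, 10:-C, 11:-C, 12:-C, 13:+*
Rule 1 (one point beyond the 3σ limits) is satisfied at point 13.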